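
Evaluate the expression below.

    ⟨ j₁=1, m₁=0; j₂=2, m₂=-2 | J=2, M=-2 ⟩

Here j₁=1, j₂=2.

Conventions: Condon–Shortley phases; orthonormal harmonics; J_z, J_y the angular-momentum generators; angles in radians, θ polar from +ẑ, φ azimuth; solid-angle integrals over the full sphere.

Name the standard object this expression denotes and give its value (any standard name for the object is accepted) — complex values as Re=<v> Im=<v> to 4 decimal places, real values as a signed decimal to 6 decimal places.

This is a Clebsch–Gordan (vector-coupling) coefficient.
√[5·1!1!3!/6! · 1!1!0!4!0!4!] = √(24)
  +(−1)^0/∏(0,1,1,0,0,3)! = 1/6  (running 1/6)
⟨..|..⟩ = √(24)·(1/6) = +0.816497

Clebsch–Gordan coefficient, +√(2/3) ≈ +0.816497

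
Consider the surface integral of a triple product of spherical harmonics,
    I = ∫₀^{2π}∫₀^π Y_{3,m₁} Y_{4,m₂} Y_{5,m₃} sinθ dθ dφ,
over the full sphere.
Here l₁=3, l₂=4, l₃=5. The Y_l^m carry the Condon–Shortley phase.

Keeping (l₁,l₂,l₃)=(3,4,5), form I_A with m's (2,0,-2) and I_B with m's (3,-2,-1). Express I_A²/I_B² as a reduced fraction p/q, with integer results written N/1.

28/135

l's match ⇒ only the (l;m) 3-j factors differ between A and B.
A: triangle coeff Δ(3,4,5) = 1/180180; Σ_t [0,1]: t=0:+1/576 t=1:−1/864 = 1/1728; (3j)²=5/1287 [(3 4 5; 2 0 -2)], sign=-1
B: triangle coeff Δ(3,4,5) = 1/180180; Σ_t [0,0]: t=0:+1/2304 = 1/2304; (3j)²=75/4004 [(3 4 5; 3 -2 -1)], sign=+1
I_A²/I_B² = (5/1287)/(75/4004) = 28/135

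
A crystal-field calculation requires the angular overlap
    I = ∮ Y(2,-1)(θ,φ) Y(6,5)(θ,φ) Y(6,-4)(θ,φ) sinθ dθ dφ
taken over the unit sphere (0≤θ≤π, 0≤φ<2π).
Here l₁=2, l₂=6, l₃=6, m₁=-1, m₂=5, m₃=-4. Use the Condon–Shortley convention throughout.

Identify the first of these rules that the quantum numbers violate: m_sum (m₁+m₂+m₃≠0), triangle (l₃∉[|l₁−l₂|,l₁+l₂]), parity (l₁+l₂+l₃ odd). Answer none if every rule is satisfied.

m₁+m₂+m₃ = -1 + 5 − 4 = 0  ✓
triangle: |2−6|=4 ≤ l₃=6 ≤ 2+6=8  ✓
parity: l₁+l₂+l₃ = 14 is even  ✓

none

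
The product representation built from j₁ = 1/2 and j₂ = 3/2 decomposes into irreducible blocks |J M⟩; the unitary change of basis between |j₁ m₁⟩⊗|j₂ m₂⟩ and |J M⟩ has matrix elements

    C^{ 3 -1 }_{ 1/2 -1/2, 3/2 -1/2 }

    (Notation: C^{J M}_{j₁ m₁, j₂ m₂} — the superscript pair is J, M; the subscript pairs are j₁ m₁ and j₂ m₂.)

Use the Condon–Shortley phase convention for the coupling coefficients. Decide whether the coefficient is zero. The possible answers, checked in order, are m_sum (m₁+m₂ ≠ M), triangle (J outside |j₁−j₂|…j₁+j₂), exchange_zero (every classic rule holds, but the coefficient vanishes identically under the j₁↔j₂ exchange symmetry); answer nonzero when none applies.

m-sum: m₁+m₂ = -1/2+(-1/2) = -1, M = -1  ✓
triangle: need |j₁−j₂| ≤ J ≤ j₁+j₂, i.e. J ∈ [1, 2]; J = 3 is outside ✗ ⇒ coefficient is 0

triangle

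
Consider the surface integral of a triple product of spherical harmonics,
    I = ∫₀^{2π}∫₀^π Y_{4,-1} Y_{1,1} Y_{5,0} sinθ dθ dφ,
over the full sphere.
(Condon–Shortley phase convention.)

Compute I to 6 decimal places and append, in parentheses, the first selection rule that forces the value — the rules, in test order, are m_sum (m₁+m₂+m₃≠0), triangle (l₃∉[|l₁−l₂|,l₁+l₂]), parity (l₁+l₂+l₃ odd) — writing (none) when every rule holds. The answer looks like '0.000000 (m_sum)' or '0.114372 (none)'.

0.155288 (none)

m-sum 0 ✓  L=10 even ✓  3≤5≤5 ✓
Π(2lᵢ+1) = 9×3×11 = 297
triangle coeff Δ(4,1,5) = 1/495
Σ_t [0,0]: t=0:+1/576 = 1/576
(3j)²=5/99 [(4 1 5; 0 0 0)], sign=-1
Σ_t [0,0]: t=0:+1/1440 = 1/1440
(3j)²=2/99 [(4 1 5; -1 1 0)], sign=-1
⇒ 4πI² = 10/33
I = (+1)√(10/33/(4π)) = 0.15528807
No selection rule forces the value: the integral is nonzero (none).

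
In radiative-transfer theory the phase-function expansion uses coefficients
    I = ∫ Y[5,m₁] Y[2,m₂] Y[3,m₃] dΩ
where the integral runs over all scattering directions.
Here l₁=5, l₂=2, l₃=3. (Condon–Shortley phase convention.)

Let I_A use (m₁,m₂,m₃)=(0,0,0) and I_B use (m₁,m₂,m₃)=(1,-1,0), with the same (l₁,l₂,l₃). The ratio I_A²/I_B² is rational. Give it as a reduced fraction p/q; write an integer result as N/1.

5/4

Shared (l₁,l₂,l₃)=(5,2,3): N and (l;000)² cancel in I_A²/I_B².
A: Δ = 4!·6!·0!/11! = 1/2310; Racah Σ t=2..2: t=2:+1/144 = 1/144; ⇒ 3j(5 2 3; 0 0 0)² = 10/231, sgn -1
B: Δ = 4!·6!·0!/11! = 1/2310; Racah Σ t=1..1: t=1:−1/216 = -1/216; ⇒ 3j(5 2 3; 1 -1 0)² = 8/231, sgn +1
I_A²/I_B² = (10/231)/(8/231) = 5/4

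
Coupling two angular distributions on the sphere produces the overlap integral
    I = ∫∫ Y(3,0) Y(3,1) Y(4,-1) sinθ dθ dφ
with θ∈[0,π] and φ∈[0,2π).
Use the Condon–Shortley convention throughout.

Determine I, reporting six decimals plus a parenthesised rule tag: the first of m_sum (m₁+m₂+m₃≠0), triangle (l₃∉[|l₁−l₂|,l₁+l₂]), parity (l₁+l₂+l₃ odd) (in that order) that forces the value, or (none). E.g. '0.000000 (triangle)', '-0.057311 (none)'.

Checks pass: Σm=0; 10 even; l₃=4∈[0,6].
(2·3+1)(2·3+1)(2·4+1) = 441
Δ: 2! 4! 4! / 11! → 1/34650
sum: t=0:+1/72 t=1:−1/16 t=2:+1/72 = -5/144
3j²(3 3 4; 0 0 0) = Δ·Π!·Σ² = 2/77  (sign -1)
sum: t=0:+1/288 t=1:−1/24 t=2:+1/48 = -5/288
3j²(3 3 4; 0 1 -1) = Δ·Π!·Σ² = 5/462  (sign +1)
combine: 4πI² = 441·2/77·5/462 = 15/121
take √, sign -1: I = -0.09932258
No selection rule forces the value: the integral is nonzero (none).

-0.099323 (none)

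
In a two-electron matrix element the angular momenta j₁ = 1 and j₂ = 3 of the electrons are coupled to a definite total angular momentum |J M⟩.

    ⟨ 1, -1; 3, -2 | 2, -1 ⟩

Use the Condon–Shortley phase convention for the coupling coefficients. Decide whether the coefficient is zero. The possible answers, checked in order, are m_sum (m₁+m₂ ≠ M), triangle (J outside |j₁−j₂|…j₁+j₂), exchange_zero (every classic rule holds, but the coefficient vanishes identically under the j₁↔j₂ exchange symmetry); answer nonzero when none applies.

m_sum

m-sum: m₁+m₂ = -1+(-2) = -3, M = -1  ✗ ⇒ coefficient is 0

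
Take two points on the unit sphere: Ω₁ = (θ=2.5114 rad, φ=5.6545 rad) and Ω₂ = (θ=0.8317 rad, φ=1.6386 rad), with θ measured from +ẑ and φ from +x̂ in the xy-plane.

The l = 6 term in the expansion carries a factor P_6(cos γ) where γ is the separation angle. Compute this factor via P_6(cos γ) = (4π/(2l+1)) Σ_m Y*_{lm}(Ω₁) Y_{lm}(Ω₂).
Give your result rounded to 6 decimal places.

-0.413563

Addition theorem: P_6(cos γ) = (4π/13) Σ_m Y*_{lm}(Ω₁) Y_{lm}(Ω₂), m = −6…6:
  [-6]  conj(Y_{6,-6})(Ω₁) = -0.01634 + 0.01193j ; Y_{6,-6}(Ω₂) = -0.07231 + 0.03115j ; Δ = 0.00081 - 0.00137j
  [-5]  conj(Y_{6,-5})(Ω₁) = 0.09609 - 0.00018j ; Y_{6,-5}(Ω₂) = -0.08267 - 0.23444j ; Δ = -0.00798 - 0.02251j
  [-4]  conj(Y_{6,-4})(Ω₁) = -0.21536 - 0.15598j ; Y_{6,-4}(Ω₂) = 0.40937 - 0.11383j ; Δ = -0.10592 - 0.03934j
  [-3]  conj(Y_{6,-3})(Ω₁) = 0.13959 + 0.42800j ; Y_{6,-3}(Ω₂) = 0.07126 + 0.34549j ; Δ = -0.13792 + 0.07873j
  [-2]  conj(Y_{6,-2})(Ω₁) = 0.11545 - 0.35621j ; Y_{6,-2}(Ω₂) = 0.06575 - 0.00897j ; Δ = 0.00440 - 0.02446j
  [-1]  conj(Y_{6,-1})(Ω₁) = 0.08283 - 0.06022j ; Y_{6,-1}(Ω₂) = 0.02527 + 0.37206j ; Δ = 0.02450 + 0.02929j
  [+0]  conj(Y_{6,0})(Ω₁) = -0.40875 + 0.00000j ; Y_{6,0}(Ω₂) = -0.04013 + 0.00000j ; Δ = 0.01640 + 0.00000j
  [+1]  conj(Y_{6,1})(Ω₁) = -0.08283 - 0.06022j ; Y_{6,1}(Ω₂) = -0.02527 + 0.37206j ; Δ = 0.02450 - 0.02929j
  [+2]  conj(Y_{6,2})(Ω₁) = 0.11545 + 0.35621j ; Y_{6,2}(Ω₂) = 0.06575 + 0.00897j ; Δ = 0.00440 + 0.02446j
  [+3]  conj(Y_{6,3})(Ω₁) = -0.13959 + 0.42800j ; Y_{6,3}(Ω₂) = -0.07126 + 0.34549j ; Δ = -0.13792 - 0.07873j
  [+4]  conj(Y_{6,4})(Ω₁) = -0.21536 + 0.15598j ; Y_{6,4}(Ω₂) = 0.40937 + 0.11383j ; Δ = -0.10592 + 0.03934j
  [+5]  conj(Y_{6,5})(Ω₁) = -0.09609 - 0.00018j ; Y_{6,5}(Ω₂) = 0.08267 - 0.23444j ; Δ = -0.00798 + 0.02251j
  [+6]  conj(Y_{6,6})(Ω₁) = -0.01634 - 0.01193j ; Y_{6,6}(Ω₂) = -0.07231 - 0.03115j ; Δ = 0.00081 + 0.00137j
Accumulated sum -0.42783 + 0.00000j; after 4π/(2l+1) scaling, -0.41356 + 0.00000j ⇒ P_6 = -0.413563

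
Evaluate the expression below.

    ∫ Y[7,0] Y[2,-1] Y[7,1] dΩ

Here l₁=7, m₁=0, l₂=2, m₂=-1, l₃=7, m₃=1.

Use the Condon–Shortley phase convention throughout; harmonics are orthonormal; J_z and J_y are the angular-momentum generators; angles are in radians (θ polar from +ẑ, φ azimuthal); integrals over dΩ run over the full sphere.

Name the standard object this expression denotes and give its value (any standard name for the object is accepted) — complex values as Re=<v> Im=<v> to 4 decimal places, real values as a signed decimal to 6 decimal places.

This is a Gaunt coefficient — the integral of a triple product of spherical harmonics over the sphere.
m-sum 0 ✓  L=16 even ✓  5≤7≤9 ✓
Π(2lᵢ+1) = 15×5×15 = 1125
triangle coeff Δ(7,2,7) = 1/185640
Σ_t [0,2]: t=0:+1/2419200 t=1:−1/518400 t=2:+1/2419200 = -1/907200
(3j)²=56/3315 [(7 2 7; 0 0 0)], sign=+1
Σ_t [0,1]: t=0:+1/1209600 t=1:−1/1036800 = -1/7257600
(3j)²=1/2210 [(7 2 7; 0 -1 1)], sign=-1
⇒ 4πI² = 420/48841
I = (-1)√(420/48841/(4π)) = -0.02615938

Gaunt coefficient, -0.026159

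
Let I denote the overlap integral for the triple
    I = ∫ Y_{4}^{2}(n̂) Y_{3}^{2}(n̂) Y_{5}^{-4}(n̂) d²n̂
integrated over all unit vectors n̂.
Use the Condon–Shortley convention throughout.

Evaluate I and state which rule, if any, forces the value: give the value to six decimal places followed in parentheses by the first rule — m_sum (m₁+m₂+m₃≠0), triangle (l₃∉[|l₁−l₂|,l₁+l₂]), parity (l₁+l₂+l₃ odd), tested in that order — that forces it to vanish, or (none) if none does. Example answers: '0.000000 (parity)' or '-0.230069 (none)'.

Rules hold: Σm=0, L=12 even, 1≤5≤7.
N = 9·7·11 = 693
Δ = 2!·6!·4!/13! = 1/180180
Racah Σ t=0..2: t=0:+1/576 t=1:−1/144 t=2:+1/576 = -1/288
⇒ 3j(4 3 5; 0 0 0)² = 20/1001, sgn +1
Racah Σ t=1..2: t=1:−1/2880 t=2:+1/8640 = -1/4320
⇒ 3j(4 3 5; 2 2 -4)² = 8/429, sgn +1
4πI² = N·(3j₀)²·(3jₘ)² = 480/1859
I = +1·√(0.258203/4π) = 0.14334284
No selection rule forces the value: the integral is nonzero (none).

0.143343 (none)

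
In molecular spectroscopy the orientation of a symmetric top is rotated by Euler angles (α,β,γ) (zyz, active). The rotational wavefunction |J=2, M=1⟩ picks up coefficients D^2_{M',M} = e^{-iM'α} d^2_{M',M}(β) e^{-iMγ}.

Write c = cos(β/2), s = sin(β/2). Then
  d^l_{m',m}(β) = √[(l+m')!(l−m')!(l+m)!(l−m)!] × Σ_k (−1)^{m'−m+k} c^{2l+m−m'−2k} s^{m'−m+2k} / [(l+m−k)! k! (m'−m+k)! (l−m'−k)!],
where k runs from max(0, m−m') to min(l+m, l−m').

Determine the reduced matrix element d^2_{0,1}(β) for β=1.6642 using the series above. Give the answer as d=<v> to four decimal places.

d^2_{0,1}(β=1.6642) via the finite sum:
c=cos(1.664200/2)=0.673325, s=sin(1.664200/2)=0.739347; N=√[2·2·6·1]=4.898979
k: max(0,(1)−(0))=1 … min(2+(1),2−(0))=2
  k=1: (−1)^0·4.8990/(2)·0.6733^3·0.7393^1 = +0.552837
  k=2: (−1)^1·4.8990/(2)·0.6733^1·0.7393^3 = -0.666569
d^2_{0,1}(1.6642) = +0.552837 -0.666569 = -0.113731

d=-0.1137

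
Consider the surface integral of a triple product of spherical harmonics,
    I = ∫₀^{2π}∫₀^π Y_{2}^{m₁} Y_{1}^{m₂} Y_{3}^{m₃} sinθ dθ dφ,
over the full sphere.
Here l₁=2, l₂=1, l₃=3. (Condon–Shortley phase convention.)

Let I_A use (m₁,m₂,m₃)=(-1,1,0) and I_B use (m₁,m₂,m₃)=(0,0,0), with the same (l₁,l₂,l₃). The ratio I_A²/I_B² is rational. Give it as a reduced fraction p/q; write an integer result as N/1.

1/3

Same 2,1,3: normalisation and zero-m 3j drop out of the ratio.
A: Δ: 0! 4! 2! / 7! → 1/105; sum: t=0:+1/12 = 1/12; 3j²(2 1 3; -1 1 0) = Δ·Π!·Σ² = 1/35  (sign -1)
B: Δ: 0! 4! 2! / 7! → 1/105; sum: t=0:+1/4 = 1/4; 3j²(2 1 3; 0 0 0) = Δ·Π!·Σ² = 3/35  (sign -1)
I_A²/I_B² = (1/35)/(3/35) = 1/3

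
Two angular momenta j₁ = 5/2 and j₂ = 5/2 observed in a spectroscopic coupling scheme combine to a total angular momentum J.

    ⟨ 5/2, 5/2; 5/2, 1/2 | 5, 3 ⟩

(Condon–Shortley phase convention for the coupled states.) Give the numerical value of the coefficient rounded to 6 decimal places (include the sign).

+√(2/9) = +0.471405

j₁+j₂−J=0  J+j₁−j₂=5  J−j₁+j₂=5  j₁+j₂+J+1=11
(j₁±m₁, j₂±m₂, J±M) = (5,0,3,2,8,2)
P² = 460800
sum k=0..0:
  [0] +1/1440 = 1/1440
S = 1/1440
C² = P²·S² = 2/9 ; C = +0.471405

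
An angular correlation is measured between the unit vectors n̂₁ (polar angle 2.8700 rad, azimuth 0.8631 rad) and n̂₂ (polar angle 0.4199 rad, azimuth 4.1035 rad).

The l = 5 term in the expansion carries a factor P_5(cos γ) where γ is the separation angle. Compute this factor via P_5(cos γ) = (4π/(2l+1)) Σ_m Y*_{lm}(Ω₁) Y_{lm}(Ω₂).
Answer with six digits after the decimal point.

Term-by-term m-sum for l=5 (normalisation 4π/11 = 1.142397):
  term(m=-5) = (-0.000003, 0.000002)   from Y*(Ω₁)=(-0.000249, -0.000595), Y(Ω₂)=(-0.000507, -0.005201)
  term(m=-4) = (-0.000250, 0.000104)   from Y*(Ω₁)=(0.006972, 0.002240), Y(Ω₂)=(-0.028168, 0.024018)
  term(m=-3) = (-0.007160, 0.002187)   from Y*(Ω₁)=(-0.041804, 0.025762), Y(Ω₂)=(0.147486, 0.038583)
  term(m=-2) = (-0.079372, 0.015893)   from Y*(Ω₁)=(0.032446, -0.207099), Y(Ω₂)=(-0.133506, -0.362341)
  term(m=-1) = (-0.267123, 0.026480)   from Y*(Ω₁)=(0.340368, 0.397844), Y(Ω₂)=(-0.293237, 0.420552)
  term(m=+0) = (-0.022393, -0.000000)   from Y*(Ω₁)=(-0.484020, -0.000000), Y(Ω₂)=(0.046264, 0.000000)
  term(m=+1) = (-0.267123, -0.026480)   from Y*(Ω₁)=(-0.340368, 0.397844), Y(Ω₂)=(0.293237, 0.420552)
  term(m=+2) = (-0.079372, -0.015893)   from Y*(Ω₁)=(0.032446, 0.207099), Y(Ω₂)=(-0.133506, 0.362341)
  term(m=+3) = (-0.007160, -0.002187)   from Y*(Ω₁)=(0.041804, 0.025762), Y(Ω₂)=(-0.147486, 0.038583)
  term(m=+4) = (-0.000250, -0.000104)   from Y*(Ω₁)=(0.006972, -0.002240), Y(Ω₂)=(-0.028168, -0.024018)
  term(m=+5) = (-0.000003, -0.000002)   from Y*(Ω₁)=(0.000249, -0.000595), Y(Ω₂)=(0.000507, -0.005201)
Accumulated sum (-0.730208, 0.000000); after 4π/(2l+1) scaling, (-0.834188, 0.000000) ⇒ P_5 = -0.834188

-0.834188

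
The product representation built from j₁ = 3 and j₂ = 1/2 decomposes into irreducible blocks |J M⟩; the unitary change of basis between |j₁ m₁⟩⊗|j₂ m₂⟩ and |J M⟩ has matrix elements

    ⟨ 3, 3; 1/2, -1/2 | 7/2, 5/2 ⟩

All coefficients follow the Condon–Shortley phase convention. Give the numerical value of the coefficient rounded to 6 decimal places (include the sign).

√[8·0!6!1!/8! · 6!0!0!1!6!1!] = √(518400/7)
  +(−1)^0/∏(0,0,0,0,6,1)! = 1/720  (running 1/720)
⟨..|..⟩ = √(518400/7)·(1/720) = +0.377964

+√(1/7) ≈ +0.377964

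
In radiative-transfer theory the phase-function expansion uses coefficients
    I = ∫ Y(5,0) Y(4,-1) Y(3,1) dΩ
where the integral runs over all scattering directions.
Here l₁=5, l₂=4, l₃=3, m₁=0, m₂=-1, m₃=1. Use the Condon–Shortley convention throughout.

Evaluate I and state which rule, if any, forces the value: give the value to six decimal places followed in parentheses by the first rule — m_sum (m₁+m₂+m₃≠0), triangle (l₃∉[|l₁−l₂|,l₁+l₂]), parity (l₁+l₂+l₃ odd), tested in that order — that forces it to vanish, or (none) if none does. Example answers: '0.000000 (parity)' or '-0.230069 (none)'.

-0.009577 (none)

Rules hold: Σm=0, L=12 even, 1≤3≤9.
N = 11·9·7 = 693
Δ = 6!·4!·2!/13! = 1/180180
Racah Σ t=2..4: t=2:+1/576 t=3:−1/144 t=4:+1/576 = -1/288
⇒ 3j(5 4 3; 0 0 0)² = 20/1001, sgn +1
Racah Σ t=1..3: t=1:−1/5760 t=2:+1/288 t=3:−1/288 = -1/5760
⇒ 3j(5 4 3; 0 -1 1)² = 1/12012, sgn -1
4πI² = N·(3j₀)²·(3jₘ)² = 15/13013
I = -1·√(0.00115269/4π) = -0.00957750
No selection rule forces the value: the integral is nonzero (none).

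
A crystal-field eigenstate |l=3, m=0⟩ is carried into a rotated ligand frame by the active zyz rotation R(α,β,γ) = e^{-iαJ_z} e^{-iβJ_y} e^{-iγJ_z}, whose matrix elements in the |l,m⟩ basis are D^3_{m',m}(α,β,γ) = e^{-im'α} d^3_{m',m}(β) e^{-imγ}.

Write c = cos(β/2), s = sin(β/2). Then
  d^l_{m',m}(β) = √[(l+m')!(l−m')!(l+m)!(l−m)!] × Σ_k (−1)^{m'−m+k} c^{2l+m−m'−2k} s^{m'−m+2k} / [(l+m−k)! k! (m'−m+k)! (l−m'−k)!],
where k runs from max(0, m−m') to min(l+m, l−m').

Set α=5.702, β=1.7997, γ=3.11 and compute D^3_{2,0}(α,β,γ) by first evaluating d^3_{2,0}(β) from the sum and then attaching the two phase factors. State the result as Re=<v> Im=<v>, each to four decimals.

Split into d^3_{2,0}(β=1.7997) × two z-phases.
c=cos(1.799700/2)=0.621727, s=sin(1.799700/2)=0.783234; N=√[120·1·6·6]=65.726707
Admissible k: 0..1 (factorial args all ≥0)
  k=0: (−1)^2·65.7267/(12)·0.6217^4·0.7832^2 = +0.502046
  k=1: (−1)^3·65.7267/(12)·0.6217^2·0.7832^4 = -0.796757
d^3_{2,0}(1.7997) = +0.502046 -0.796757 = -0.294711
Attach z-rotation phases: D = e^{-i(2)(5.7020)}·(-0.294711)·e^{-i(0)(3.1100)} = -0.117049-0.270471i

Re=-0.1170 Im=-0.2705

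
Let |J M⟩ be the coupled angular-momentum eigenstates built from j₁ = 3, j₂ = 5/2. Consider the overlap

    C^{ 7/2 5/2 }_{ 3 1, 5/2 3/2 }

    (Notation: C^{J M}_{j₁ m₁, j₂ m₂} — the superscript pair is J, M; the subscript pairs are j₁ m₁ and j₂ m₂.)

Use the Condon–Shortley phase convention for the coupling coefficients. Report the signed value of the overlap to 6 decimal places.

j₁+j₂−J=2  J+j₁−j₂=4  J−j₁+j₂=3  j₁+j₂+J+1=10
(j₁±m₁, j₂±m₂, J±M) = (4,2,4,1,6,1)
P² = 18432/35
sum k=1..2:
  [1] −1/36 = -1/36
  [2] +1/96 = 1/96
S = -5/288
C² = P²·S² = 10/63 ; C = -0.398410

-0.398410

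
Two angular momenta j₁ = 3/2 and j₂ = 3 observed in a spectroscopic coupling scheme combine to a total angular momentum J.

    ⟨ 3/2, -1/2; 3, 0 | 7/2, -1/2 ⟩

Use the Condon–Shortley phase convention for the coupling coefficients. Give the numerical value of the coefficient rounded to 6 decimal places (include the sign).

√[8·1!2!5!/9! · 1!2!3!3!3!4!] = √(384/7)
  +(−1)^0/∏(0,1,2,3,0,2)! = 1/24  (running 1/24)
  +(−1)^1/∏(1,0,1,2,1,3)! = -1/12  (running -1/24)
⟨..|..⟩ = √(384/7)·(-1/24) = -0.308607

-0.308607  (= −√(2/21))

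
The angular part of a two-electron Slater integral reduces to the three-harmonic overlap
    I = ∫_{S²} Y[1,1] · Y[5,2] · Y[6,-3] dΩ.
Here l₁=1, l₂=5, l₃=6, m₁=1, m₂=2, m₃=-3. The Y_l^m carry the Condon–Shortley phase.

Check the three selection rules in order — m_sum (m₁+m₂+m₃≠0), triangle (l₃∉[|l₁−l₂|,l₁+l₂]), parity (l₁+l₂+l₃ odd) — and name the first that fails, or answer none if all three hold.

azimuthal sum: 1 + 2 − 3 = 0  ✓
4 ≤ 6 ≤ 6 (triangle on l)  ✓
L = 1 + 5 + 6 = 12 (even)  ✓

none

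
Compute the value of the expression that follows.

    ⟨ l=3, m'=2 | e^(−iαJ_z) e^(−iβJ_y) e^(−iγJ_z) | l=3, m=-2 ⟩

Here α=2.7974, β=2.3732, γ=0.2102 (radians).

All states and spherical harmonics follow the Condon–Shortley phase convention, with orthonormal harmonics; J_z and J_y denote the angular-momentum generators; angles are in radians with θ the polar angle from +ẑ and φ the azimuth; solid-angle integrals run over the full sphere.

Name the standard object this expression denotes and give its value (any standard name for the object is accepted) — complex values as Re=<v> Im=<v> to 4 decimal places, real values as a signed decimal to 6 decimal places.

This is a Wigner D-matrix element — the rotation-matrix element ⟨l m'| R(α,β,γ) |l m⟩ in the angular-momentum basis.
D^3_{2,-2}(2.7974,2.3732,0.2102) = e^{-i·2·2.7974}·d^3_{2,-2}(2.3732)·e^{-i·-2·0.2102}. Compute d first:
c=cos(2.373200/2)=0.374814, s=sin(2.373200/2)=0.927100; N=√[120·1·1·120]=120.000000
The bounds max(0,m−m')=0 and min(l+m,l−m')=1 give 2 terms
  k=0: (−1)^4·120.0000/(24)·0.3748^2·0.9271^4 = +0.518929
  k=1: (−1)^5·120.0000/(120)·0.3748^0·0.9271^6 = -0.634979
d^3_{2,-2}(2.3732) = +0.518929 -0.634979 = -0.116050
D = (+0.772273+0.635291i)·(-0.116050)·(+0.912926+0.408126i) = -0.051729-0.103883i

Wigner D-matrix element, Re=-0.0517 Im=-0.1039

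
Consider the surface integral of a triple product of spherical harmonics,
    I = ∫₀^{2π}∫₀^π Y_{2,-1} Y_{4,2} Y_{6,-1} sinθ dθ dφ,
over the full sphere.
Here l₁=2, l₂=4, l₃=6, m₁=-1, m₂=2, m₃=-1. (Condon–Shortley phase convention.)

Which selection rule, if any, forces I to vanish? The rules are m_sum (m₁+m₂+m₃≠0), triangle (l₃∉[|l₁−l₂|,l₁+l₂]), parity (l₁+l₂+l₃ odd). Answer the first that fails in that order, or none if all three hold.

m₁+m₂+m₃ = -1 + 2 − 1 = 0  ✓
triangle: |2−4|=2 ≤ l₃=6 ≤ 2+4=6  ✓
parity: l₁+l₂+l₃ = 12 is even  ✓

none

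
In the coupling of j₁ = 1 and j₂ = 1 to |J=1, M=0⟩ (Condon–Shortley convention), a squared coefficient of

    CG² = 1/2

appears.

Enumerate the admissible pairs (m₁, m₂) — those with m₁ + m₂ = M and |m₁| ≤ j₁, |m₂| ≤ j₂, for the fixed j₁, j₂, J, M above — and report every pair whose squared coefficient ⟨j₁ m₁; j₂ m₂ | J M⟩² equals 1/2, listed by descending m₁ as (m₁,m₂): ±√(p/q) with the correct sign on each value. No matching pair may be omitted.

Admissible pairs with m₁+m₂ = M = 0: (-1,1), (0,0), (1,-1)
  (m₁,m₂)=(1,-1): CG² = 1/2, CG = +√(1/2)   ← matches the target
  (m₁,m₂)=(0,0): CG² = 0/1, CG = 0
  (m₁,m₂)=(-1,1): CG² = 1/2, CG = −√(1/2)   ← matches the target
Pairs with CG² = 1/2: (1,-1): +√(1/2); (-1,1): −√(1/2)

(1,-1): +√(1/2); (-1,1): −√(1/2)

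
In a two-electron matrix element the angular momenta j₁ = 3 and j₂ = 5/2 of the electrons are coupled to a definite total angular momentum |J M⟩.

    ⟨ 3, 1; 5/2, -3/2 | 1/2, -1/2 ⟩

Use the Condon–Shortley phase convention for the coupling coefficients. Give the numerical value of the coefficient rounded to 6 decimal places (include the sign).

−√(2/21) = -0.308607

j₁+j₂−J=5  J+j₁−j₂=1  J−j₁+j₂=0  j₁+j₂+J+1=7
(j₁±m₁, j₂±m₂, J±M) = (4,2,1,4,0,1)
P² = 384/7
sum k=1..1:
  [1] −1/24 = -1/24
S = -1/24
C² = P²·S² = 2/21 ; C = -0.308607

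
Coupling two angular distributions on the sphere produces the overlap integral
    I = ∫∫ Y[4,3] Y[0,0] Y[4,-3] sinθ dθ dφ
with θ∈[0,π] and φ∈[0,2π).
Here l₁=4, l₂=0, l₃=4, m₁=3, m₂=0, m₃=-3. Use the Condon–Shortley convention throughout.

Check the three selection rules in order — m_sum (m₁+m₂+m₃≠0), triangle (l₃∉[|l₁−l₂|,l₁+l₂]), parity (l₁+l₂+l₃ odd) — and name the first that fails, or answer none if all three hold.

none

m₁+m₂+m₃ = 3 + 0 − 3 = 0  ✓
triangle: |4−0|=4 ≤ l₃=4 ≤ 4+0=4  ✓
parity: l₁+l₂+l₃ = 8 is even  ✓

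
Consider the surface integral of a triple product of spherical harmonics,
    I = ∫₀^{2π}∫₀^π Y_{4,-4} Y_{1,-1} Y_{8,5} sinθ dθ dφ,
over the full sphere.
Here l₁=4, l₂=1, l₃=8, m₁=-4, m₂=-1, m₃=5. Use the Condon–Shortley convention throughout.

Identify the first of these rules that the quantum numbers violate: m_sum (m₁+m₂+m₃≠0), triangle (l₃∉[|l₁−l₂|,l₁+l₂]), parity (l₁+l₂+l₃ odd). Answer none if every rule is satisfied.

m₁+m₂+m₃ = -4 − 1 + 5 = 0  ✓
triangle: need |l₁−l₂| ≤ l₃ ≤ l₁+l₂ = [3,5]; l₃=8 is outside  ✗
parity: l₁+l₂+l₃ = 13 is odd

triangle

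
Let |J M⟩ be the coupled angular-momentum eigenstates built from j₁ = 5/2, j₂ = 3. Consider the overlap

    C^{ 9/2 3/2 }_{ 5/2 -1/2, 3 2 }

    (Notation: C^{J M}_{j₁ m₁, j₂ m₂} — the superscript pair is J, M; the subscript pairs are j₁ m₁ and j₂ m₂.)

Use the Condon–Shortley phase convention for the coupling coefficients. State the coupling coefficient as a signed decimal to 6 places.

-0.604815  (= −√(169/462))

triangle: 1!·4!·5!/11! = 2880/39916800
(j±m)!: 2!·3!·5!·1!·6!·3! = 6220800
prefactor² = (2J+1)·Δ·N² = 345600/77
  k=0: +1/(0!·1!·3!·5!·1!·0!) = 1/720
  k=1: −1/(1!·0!·2!·4!·2!·1!) = -1/96
Σ = -13/1440  ⇒  CG² = 345600/77·(-13/1440)² = 169/462
CG = −√(169/462) = -0.604815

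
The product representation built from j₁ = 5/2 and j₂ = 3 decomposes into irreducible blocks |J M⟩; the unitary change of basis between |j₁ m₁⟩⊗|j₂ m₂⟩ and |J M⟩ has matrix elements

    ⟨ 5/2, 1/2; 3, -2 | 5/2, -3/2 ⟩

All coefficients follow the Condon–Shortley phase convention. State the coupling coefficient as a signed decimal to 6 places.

-0.267261  (= −√(1/14))

triangle: 3!·2!·3!/9! = 72/362880
(j±m)!: 3!·2!·1!·5!·1!·4! = 34560
prefactor² = (2J+1)·Δ·N² = 288/7
  k=0: +1/(0!·3!·2!·1!·0!·2!) = 1/24
  k=1: −1/(1!·2!·1!·0!·1!·3!) = -1/12
Σ = -1/24  ⇒  CG² = 288/7·(-1/24)² = 1/14
CG = −√(1/14) = -0.267261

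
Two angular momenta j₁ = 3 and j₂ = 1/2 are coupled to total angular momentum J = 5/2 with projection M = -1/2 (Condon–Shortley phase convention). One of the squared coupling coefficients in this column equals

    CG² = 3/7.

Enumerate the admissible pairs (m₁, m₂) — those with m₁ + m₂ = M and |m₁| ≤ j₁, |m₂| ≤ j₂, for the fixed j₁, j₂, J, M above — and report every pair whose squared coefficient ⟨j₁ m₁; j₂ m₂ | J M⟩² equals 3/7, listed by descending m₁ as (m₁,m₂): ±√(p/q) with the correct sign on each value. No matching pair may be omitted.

(0,-1/2): +√(3/7)

Admissible pairs with m₁+m₂ = M = -1/2: (-1,1/2), (0,-1/2)
  (m₁,m₂)=(0,-1/2): CG² = 3/7, CG = +√(3/7)   ← matches the target
  (m₁,m₂)=(-1,1/2): CG² = 4/7, CG = −√(4/7)
Pairs with CG² = 3/7: (0,-1/2): +√(3/7)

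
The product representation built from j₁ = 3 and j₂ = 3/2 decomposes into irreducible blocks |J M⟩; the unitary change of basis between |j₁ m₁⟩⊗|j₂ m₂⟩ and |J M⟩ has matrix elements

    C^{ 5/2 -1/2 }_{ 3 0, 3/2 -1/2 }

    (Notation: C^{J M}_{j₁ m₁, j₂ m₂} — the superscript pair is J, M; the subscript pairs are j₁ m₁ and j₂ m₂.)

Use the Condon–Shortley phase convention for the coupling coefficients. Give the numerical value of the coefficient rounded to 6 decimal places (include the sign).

-0.414039

j₁+j₂−J=2  J+j₁−j₂=4  J−j₁+j₂=1  j₁+j₂+J+1=8
(j₁±m₁, j₂±m₂, J±M) = (3,3,1,2,2,3)
P² = 216/35
sum k=0..1:
  [0] +1/12 = 1/12
  [1] −1/4 = -1/4
S = -1/6
C² = P²·S² = 6/35 ; C = -0.414039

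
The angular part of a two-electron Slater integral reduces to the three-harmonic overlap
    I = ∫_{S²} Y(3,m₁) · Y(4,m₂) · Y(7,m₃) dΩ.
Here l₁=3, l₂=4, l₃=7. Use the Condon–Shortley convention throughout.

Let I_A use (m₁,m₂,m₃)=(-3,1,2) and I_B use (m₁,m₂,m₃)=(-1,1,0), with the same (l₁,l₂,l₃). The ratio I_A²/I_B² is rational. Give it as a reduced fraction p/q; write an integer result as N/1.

Same 3,4,7: normalisation and zero-m 3j drop out of the ratio.
A: Δ: 0! 6! 8! / 15! → 1/45045; sum: t=0:+1/518400 = 1/518400; 3j²(3 4 7; -3 1 2) = Δ·Π!·Σ² = 4/2145  (sign -1)
B: Δ: 0! 6! 8! / 15! → 1/45045; sum: t=0:+1/34560 = 1/34560; 3j²(3 4 7; -1 1 0) = Δ·Π!·Σ² = 7/429  (sign -1)
I_A²/I_B² = (4/2145)/(7/429) = 4/35

4/35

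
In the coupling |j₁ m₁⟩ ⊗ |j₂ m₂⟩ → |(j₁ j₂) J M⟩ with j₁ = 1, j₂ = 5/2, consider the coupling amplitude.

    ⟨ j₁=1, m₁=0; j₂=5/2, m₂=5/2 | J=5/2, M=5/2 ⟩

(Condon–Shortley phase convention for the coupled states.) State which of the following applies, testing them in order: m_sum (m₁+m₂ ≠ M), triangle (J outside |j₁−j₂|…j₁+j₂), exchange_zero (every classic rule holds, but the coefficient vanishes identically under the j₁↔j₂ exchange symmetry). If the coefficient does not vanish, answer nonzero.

nonzero

m-sum: m₁+m₂ = 0+5/2 = 5/2, M = 5/2  ✓
triangle: |j₁−j₂| = 3/2 ≤ J = 5/2 ≤ j₁+j₂ = 7/2  ✓
exchange: j₁≠j₂ or m₁≠m₂ — the exchange symmetry imposes no constraint here
value check: CG = −√(5/7) = -0.845154 ≠ 0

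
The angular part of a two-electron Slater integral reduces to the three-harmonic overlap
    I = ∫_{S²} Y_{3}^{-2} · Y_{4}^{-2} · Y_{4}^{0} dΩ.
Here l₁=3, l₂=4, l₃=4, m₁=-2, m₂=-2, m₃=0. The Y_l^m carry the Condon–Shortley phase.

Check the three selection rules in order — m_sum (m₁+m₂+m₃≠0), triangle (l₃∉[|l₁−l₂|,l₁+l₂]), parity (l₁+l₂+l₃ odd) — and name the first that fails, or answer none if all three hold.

Σmᵢ = -4  ✗
l₃∈[|l₁−l₂|,l₁+l₂]=[1,7], have l₃=4
Σlᵢ = 11 ⇒ odd

m_sum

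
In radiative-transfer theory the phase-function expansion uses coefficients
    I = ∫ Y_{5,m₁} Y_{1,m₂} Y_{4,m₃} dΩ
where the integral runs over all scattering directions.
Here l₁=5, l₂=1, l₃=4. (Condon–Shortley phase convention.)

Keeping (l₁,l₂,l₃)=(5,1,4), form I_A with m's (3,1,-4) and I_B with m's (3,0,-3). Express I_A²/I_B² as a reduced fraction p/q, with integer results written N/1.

Shared (l₁,l₂,l₃)=(5,1,4): N and (l;000)² cancel in I_A²/I_B².
A: Δ = 2!·8!·0!/11! = 1/495; Racah Σ t=2..2: t=2:+1/80640 = 1/80640; ⇒ 3j(5 1 4; 3 1 -4)² = 1/495, sgn +1
B: Δ = 2!·8!·0!/11! = 1/495; Racah Σ t=1..1: t=1:−1/5040 = -1/5040; ⇒ 3j(5 1 4; 3 0 -3)² = 16/495, sgn +1
I_A²/I_B² = (1/495)/(16/495) = 1/16

1/16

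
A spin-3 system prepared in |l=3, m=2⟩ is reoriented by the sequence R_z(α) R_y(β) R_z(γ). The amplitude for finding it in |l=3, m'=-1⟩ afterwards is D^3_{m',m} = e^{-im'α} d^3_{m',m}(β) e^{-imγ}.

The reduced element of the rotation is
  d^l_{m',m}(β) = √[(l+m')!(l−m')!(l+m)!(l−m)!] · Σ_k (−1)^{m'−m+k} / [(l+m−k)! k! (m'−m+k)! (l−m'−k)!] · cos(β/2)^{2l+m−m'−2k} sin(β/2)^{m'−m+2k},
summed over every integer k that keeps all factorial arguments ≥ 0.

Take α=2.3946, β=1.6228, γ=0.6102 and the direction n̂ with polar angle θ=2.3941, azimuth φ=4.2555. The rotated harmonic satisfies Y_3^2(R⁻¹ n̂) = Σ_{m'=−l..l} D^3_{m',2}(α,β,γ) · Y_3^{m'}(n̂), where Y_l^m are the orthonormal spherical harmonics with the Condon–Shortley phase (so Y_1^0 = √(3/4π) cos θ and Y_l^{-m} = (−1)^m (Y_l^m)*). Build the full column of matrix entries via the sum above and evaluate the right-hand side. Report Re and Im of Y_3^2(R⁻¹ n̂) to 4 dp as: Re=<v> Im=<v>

Re=-0.1519 Im=-0.0339

Need the full column D^3_{m',2} for m'=−3..3 at α=2.3946, β=1.6228, γ=0.6102.
cos(β/2)=0.688484, sin(β/2)=0.725252
d^3_{-3,2}: single k=5 term ⇒ +0.338387;  D = +0.321231-0.106376i
d^3_{-2,2}: k∈[4..5] ⇒ +0.655711 -0.145523 = +0.510188;  D = -0.464335-0.211386i
d^3_{-1,2}: k∈[3..4] ⇒ +0.787367 -0.436855 = +0.350512;  D = +0.135396+0.323306i
d^3_{0,2}: k∈[2..3] ⇒ +0.647311 -0.718296 = -0.070985;  D = -0.024367+0.066671i
d^3_{1,2}: k∈[1..2] ⇒ +0.354778 -0.787367 = -0.432589;  D = +0.385013-0.197227i
d^3_{2,2}: k∈[0..1] ⇒ +0.106503 -0.590911 = -0.484408;  D = -0.466392-0.130880i
d^3_{3,2}: single k=0 term ⇒ -0.274810;  D = +0.143691+0.234251i
Y_3^{m'}(θ=2.3941,φ=4.2555) and Σ D·Y over m':
  (+0.3212-0.1064i)·(+0.1285-0.0261i)  (-0.4643-0.2114i)·(+0.2116+0.2743i)  (+0.1354+0.3233i)·(-0.1637+0.3331i)  (-0.0244+0.0667i)·(+0.0850+0.0000i)  (+0.3850-0.1972i)·(+0.1637+0.3331i)  (-0.4664-0.1309i)·(+0.2116-0.2743i)  (+0.1437+0.2343i)·(-0.1285-0.0261i)
Y_3^2(R⁻¹ n̂) = -0.151874-0.033938i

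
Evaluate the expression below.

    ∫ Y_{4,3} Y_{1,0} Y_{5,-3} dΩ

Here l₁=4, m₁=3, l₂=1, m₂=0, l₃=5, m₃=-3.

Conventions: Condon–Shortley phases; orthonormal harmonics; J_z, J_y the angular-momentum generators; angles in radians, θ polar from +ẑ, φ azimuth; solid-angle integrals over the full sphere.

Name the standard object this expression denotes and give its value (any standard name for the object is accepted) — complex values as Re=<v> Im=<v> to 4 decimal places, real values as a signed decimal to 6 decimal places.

Gaunt coefficient, -0.196426

This is a Gaunt coefficient — the integral of a triple product of spherical harmonics over the sphere.
m-sum 0 ✓  L=10 even ✓  3≤5≤5 ✓
Π(2lᵢ+1) = 9×3×11 = 297
triangle coeff Δ(4,1,5) = 1/495
Σ_t [0,0]: t=0:+1/576 = 1/576
(3j)²=5/99 [(4 1 5; 0 0 0)], sign=-1
Σ_t [0,0]: t=0:+1/5040 = 1/5040
(3j)²=16/495 [(4 1 5; 3 0 -3)], sign=+1
⇒ 4πI² = 16/33
I = (-1)√(16/33/(4π)) = -0.19642560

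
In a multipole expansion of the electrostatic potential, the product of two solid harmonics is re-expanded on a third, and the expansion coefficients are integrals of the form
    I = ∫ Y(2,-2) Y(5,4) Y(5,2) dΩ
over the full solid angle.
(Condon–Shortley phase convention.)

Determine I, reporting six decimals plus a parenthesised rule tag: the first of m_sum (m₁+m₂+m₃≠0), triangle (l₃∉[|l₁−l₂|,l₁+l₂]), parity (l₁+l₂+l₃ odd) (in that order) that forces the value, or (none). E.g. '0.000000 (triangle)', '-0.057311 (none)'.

0.000000 (m_sum)

Σmᵢ = 4 ≠ 0, so the φ-integral vanishes; I = 0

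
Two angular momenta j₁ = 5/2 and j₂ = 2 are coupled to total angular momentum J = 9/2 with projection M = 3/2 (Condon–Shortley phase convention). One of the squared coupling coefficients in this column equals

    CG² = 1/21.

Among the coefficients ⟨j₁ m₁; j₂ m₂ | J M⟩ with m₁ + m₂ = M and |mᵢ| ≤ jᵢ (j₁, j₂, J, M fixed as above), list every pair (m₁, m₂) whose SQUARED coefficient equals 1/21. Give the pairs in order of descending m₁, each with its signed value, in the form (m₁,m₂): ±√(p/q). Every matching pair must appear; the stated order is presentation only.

Admissible pairs with m₁+m₂ = M = 3/2: (-1/2,2), (1/2,1), (3/2,0), (5/2,-1)
  (m₁,m₂)=(5/2,-1): CG² = 1/21, CG = +√(1/21)   ← matches the target
  (m₁,m₂)=(3/2,0): CG² = 5/14, CG = +√(5/14)
  (m₁,m₂)=(1/2,1): CG² = 10/21, CG = +√(10/21)
  (m₁,m₂)=(-1/2,2): CG² = 5/42, CG = +√(5/42)
Pairs with CG² = 1/21: (5/2,-1): +√(1/21)

(5/2,-1): +√(1/21)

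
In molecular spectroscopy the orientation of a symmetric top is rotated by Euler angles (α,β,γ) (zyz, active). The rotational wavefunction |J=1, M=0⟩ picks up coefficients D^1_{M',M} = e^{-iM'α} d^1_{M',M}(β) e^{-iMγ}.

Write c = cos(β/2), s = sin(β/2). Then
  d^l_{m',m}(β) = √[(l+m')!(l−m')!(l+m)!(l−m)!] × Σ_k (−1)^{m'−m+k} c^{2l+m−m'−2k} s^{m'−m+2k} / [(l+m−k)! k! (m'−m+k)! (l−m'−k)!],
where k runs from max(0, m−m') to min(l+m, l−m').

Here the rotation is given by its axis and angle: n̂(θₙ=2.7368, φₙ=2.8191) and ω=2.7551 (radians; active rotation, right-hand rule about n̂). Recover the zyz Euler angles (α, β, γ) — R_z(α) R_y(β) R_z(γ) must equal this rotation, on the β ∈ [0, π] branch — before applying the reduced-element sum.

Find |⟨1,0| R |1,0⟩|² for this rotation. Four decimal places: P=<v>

Axis–angle → zyz. n̂ = (sinθₙcosφₙ, sinθₙsinφₙ, cosθₙ) = (-0.373526, +0.124817, -0.919184), ω = 2.7551.
R = I cosω + sinω [n̂]ₓ + (1−cosω) n̂n̂ᵀ gives
  R = [-0.657485, +0.256674, +0.708401; -0.436285, -0.896228, -0.080199; +0.614303, -0.361794, +0.701239]
β = atan2(√(R₁₃²+R₂₃²), R₃₃) = 0.793662; α = atan2(R₂₃, R₁₃) mod 2π = 6.170455; γ = atan2(R₃₂, −R₃₁) mod 2π = 3.673847
Split into d^1_{0,0}(β=0.7937) × two z-phases.
Half-angle: c=0.922290, s=0.386497. N=√(1·1·1·1)=1.000000
k∈{0,1} keeps every argument non-negative
  k=0: (−1)^0·1.0000/(1)·0.9223^2·0.3865^0 = +0.850620
  k=1: (−1)^1·1.0000/(1)·0.9223^0·0.3865^2 = -0.149380
d^1_{0,0}(0.7937) = +0.850620 -0.149380 = +0.701239
|D^1_{0,0}|² = |d^1_{0,0}(β)|² = (+0.701239)² = 0.491737 (the z-rotation phases have unit modulus)

P=0.4917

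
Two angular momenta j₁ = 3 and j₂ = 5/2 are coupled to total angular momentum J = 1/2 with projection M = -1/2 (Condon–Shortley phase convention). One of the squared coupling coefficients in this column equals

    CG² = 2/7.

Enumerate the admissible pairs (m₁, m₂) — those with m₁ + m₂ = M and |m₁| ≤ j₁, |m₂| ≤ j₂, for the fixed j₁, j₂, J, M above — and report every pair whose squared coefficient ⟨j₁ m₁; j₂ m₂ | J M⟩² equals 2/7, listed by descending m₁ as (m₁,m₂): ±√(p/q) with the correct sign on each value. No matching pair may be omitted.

(-3,5/2): −√(2/7)

Admissible pairs with m₁+m₂ = M = -1/2: (-3,5/2), (-2,3/2), (-1,1/2), (0,-1/2), (1,-3/2), (2,-5/2)
  (m₁,m₂)=(2,-5/2): CG² = 1/21, CG = +√(1/21)
  (m₁,m₂)=(1,-3/2): CG² = 2/21, CG = −√(2/21)
  (m₁,m₂)=(0,-1/2): CG² = 1/7, CG = +√(1/7)
  (m₁,m₂)=(-1,1/2): CG² = 4/21, CG = −√(4/21)
  (m₁,m₂)=(-2,3/2): CG² = 5/21, CG = +√(5/21)
  (m₁,m₂)=(-3,5/2): CG² = 2/7, CG = −√(2/7)   ← matches the target
Pairs with CG² = 2/7: (-3,5/2): −√(2/7)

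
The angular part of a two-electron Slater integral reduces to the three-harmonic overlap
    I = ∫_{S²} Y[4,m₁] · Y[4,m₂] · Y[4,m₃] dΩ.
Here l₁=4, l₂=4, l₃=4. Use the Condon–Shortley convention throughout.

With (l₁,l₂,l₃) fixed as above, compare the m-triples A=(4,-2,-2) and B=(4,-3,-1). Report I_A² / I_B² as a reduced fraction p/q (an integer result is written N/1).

l's match ⇒ only the (l;m) 3-j factors differ between A and B.
A: triangle coeff Δ(4,4,4) = 1/450450; Σ_t [0,0]: t=0:+1/2304 = 1/2304; (3j)²=5/143 [(4 4 4; 4 -2 -2)], sign=+1
B: triangle coeff Δ(4,4,4) = 1/450450; Σ_t [0,0]: t=0:+1/3456 = 1/3456; (3j)²=35/1287 [(4 4 4; 4 -3 -1)], sign=-1
I_A²/I_B² = (5/143)/(35/1287) = 9/7

9/7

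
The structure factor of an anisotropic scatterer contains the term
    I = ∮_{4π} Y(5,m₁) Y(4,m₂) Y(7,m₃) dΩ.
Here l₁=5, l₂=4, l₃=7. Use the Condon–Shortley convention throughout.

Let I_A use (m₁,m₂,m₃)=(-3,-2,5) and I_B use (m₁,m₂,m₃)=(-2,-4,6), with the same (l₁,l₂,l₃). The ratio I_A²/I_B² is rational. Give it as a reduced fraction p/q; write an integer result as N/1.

2809/4368

l's match ⇒ only the (l;m) 3-j factors differ between A and B.
A: triangle coeff Δ(5,4,7) = 1/6126120; Σ_t [0,2]: t=0:+1/3870720 t=1:−1/604800 t=2:+1/2073600 = -53/58060800; (3j)²=2809/185640 [(5 4 7; -3 -2 5)], sign=-1
B: triangle coeff Δ(5,4,7) = 1/6126120; Σ_t [0,0]: t=0:+1/7257600 = 1/7257600; (3j)²=2/85 [(5 4 7; -2 -4 6)], sign=-1
I_A²/I_B² = (2809/185640)/(2/85) = 2809/4368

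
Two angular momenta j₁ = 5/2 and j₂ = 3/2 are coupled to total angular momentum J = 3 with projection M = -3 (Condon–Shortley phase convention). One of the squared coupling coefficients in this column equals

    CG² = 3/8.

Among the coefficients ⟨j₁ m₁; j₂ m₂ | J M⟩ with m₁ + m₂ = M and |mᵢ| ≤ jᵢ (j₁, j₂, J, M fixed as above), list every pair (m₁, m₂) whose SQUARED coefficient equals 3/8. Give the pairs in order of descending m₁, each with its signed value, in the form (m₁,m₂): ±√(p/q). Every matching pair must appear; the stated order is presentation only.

(-3/2,-3/2): +√(3/8)

Admissible pairs with m₁+m₂ = M = -3: (-5/2,-1/2), (-3/2,-3/2)
  (m₁,m₂)=(-3/2,-3/2): CG² = 3/8, CG = +√(3/8)   ← matches the target
  (m₁,m₂)=(-5/2,-1/2): CG² = 5/8, CG = −√(5/8)
Pairs with CG² = 3/8: (-3/2,-3/2): +√(3/8)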